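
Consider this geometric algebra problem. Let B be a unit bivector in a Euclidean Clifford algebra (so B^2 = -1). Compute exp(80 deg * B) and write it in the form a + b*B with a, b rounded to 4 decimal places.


For a unit bivector B with B^2 = -1, the exponential series gives
e^(theta*B) = cos(theta) + sin(theta)*B (the GA analogue of Euler's formula).
theta = 80 degrees = 1.396263 rad
cos(80 deg) = 0.1736
sin(80 deg) = 0.9848
exp(theta*B) = 0.1736 + 0.9848*B


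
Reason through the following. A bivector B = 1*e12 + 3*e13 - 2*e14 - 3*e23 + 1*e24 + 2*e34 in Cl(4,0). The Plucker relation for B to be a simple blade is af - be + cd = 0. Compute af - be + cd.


Plucker relation: af - be + cd
a*f = 1*2 = 2
b*e = 3*1 = 3
c*d = (-2)*(-3) = 6
af - be + cd = 2 - 3 + 6
= 5


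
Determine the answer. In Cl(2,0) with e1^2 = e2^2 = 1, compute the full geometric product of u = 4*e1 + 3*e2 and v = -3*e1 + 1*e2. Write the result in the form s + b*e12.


Expand: (4*e1 + 3*e2)(-3*e1 + 1*e2)
= 4*(-3)*e1e1 + 4*1*e1e2 + 3*(-3)*e2e1 + 3*1*e2e2
Using e1^2 = e2^2 = 1, e2e1 = -e1e2:
Scalar part s = 4*(-3) + 3*1 = -12 + 3 = -9
Bivector part b = 4*1 - 3*(-3) = 4 - (-9) = 13
uv = -9 + 13*e12


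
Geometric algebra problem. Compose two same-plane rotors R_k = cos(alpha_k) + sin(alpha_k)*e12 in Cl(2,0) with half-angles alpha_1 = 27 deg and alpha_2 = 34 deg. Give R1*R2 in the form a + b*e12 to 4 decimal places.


Same-plane rotors commute and their half-angles add:
R1*R2 = cos(a1 + a2) + sin(a1 + a2)*e12.
a1 + a2 = 27 + 34 = 61 deg
cos(61 deg) = 0.4848
sin(61 deg) = 0.8746
R1*R2 = 0.4848 + 0.8746*e12


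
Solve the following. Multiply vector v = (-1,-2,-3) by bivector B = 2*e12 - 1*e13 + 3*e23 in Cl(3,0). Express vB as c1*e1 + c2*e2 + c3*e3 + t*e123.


vB has grade-1 (vector) and grade-3 (trivector) parts: vB = (v _| B) + (v ^ B).
Vector part <vB>_1:
  e1: -v2*b12 - v3*b13 = -(-2)*(2) - (-3)*(-1) = 1
  e2: v1*b12 - v3*b23 = (-1)*(2) - (-3)*(3) = 7
  e3: v1*b13 + v2*b23 = (-1)*(-1) + (-2)*(3) = -5
Trivector part <vB>_3:
  e123: v1*b23 - v2*b13 + v3*b12 = (-1)*(3) - (-2)*(-1) + (-3)*(2) = -11
vB = 1*e1 + 7*e2 - 5*e3 - 11*e123


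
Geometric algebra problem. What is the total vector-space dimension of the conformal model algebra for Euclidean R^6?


The conformal model of R^6 uses Cl(7,1): the 6 Euclidean generators plus two extra orthogonal generators e+ (e+^2 = +1) and e- (e-^2 = -1), from which the null vectors e0, einf are built.
Number of generators m = 6 + 2 = 8.
dim Cl(p,q) = 2^m = 2^8 = 256


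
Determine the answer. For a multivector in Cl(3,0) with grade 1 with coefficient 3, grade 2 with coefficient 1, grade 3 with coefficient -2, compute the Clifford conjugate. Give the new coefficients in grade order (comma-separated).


Clifford conjugate sign for grade k: (-1)^(k(k+1)/2)
Grade 1: (-1)^(1*2/2) = (-1)^1 = -1, coeff 3 -> -3
Grade 2: (-1)^(2*3/2) = (-1)^3 = -1, coeff 1 -> -1
Grade 3: (-1)^(3*4/2) = (-1)^6 = 1, coeff -2 -> -2
Conjugated coefficients: -3, -1, -2


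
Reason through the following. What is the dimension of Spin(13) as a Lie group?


Spin(n) double-covers SO(n); both have Lie algebra so(n) of dimension n(n-1)/2.
n = 13
n(n-1) = 13 * 12 = 156
dim Spin(13) = 156/2 = 78


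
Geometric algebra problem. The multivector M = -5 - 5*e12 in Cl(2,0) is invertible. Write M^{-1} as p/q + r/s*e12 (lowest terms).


M = -5 - 5*e12, where e12^2 = -1.
Since M commutes with its reverse ~M = a - b*e12, M * ~M = a^2 - b^2*e12^2 = a^2 + b^2.
So M^{-1} = ~M / (a^2 + b^2) = (a - b*e12)/(a^2 + b^2).
a^2 + b^2 = 25 + 25 = 50
Scalar part = -5/50 = -1/10
Bivector coeff = 5/50 = 1/10
M^{-1} = -1/10 + 1/10*e12


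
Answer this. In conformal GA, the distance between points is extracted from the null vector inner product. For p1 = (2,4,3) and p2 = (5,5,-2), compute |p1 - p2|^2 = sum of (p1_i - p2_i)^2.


p1 - p2 = (-3, -1, 5)
|p1 - p2|^2 = (-3)^2 + (-1)^2 + 5^2
= 9 + 1 + 25
= 35


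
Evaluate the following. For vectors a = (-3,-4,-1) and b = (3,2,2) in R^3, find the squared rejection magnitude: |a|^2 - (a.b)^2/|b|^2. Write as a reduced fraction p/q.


|a|^2 = (-3)^2 + (-4)^2 + (-1)^2 = 26
|b|^2 = 3^2 + 2^2 + 2^2 = 17
a . b = (-3)*3 + (-4)*2 + (-1)*2 = -19
(a.b)^2 = (-19)^2 = 361
|rej|^2 = 26 - 361/17
= (442 - 361)/17
= 81/17
In lowest terms: 81/17


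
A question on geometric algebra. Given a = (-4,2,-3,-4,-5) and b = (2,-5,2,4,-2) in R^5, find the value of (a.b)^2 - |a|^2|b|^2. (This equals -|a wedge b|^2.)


a . b = (-4)*2 + 2*(-5) + (-3)*2 + (-4)*4 + (-5)*(-2)
= -8 + (-10) + (-6) + (-16) + 10 = -30
|a|^2 = (-4)^2 + 2^2 + (-3)^2 + (-4)^2 + (-5)^2 = 70
|b|^2 = 2^2 + (-5)^2 + 2^2 + 4^2 + (-2)^2 = 53
(a.b)^2 = (-30)^2 = 900
|a|^2 * |b|^2 = 70 * 53 = 3710
Result = 900 - 3710 = -2810


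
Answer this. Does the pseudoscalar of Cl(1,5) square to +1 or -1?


The pseudoscalar I = e1...e_n (product of all n generators) of Cl(p,q) satisfies I^2 = (-1)^(q + n(n-1)/2).
p = 1, q = 5, n = p + q = 6
n(n-1)/2 = 6 * 5 / 2 = 15
Exponent = q + n(n-1)/2 = 5 + 15 = 20
I^2 = (-1)^20 = +1


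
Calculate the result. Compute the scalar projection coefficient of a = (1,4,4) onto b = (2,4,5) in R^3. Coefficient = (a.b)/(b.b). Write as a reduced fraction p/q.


Projection coefficient = (a . b) / (b . b)
a . b = 1*2 + 4*4 + 4*5
= 2 + 16 + 20 = 38
b . b = 2^2 + 4^2 + 5^2
= 4 + 16 + 25 = 45
Coefficient = 38/45
In lowest terms: 38/45


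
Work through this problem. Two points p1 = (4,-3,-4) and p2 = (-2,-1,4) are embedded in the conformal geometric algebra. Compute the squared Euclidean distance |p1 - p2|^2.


p1 - p2 = (6, -2, -8)
|p1 - p2|^2 = 6^2 + (-2)^2 + (-8)^2
= 36 + 4 + 64
= 104


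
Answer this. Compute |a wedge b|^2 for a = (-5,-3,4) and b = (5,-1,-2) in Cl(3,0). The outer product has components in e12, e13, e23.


a wedge b = (a1*b2 - a2*b1)*e12 + (a1*b3 - a3*b1)*e13 + (a2*b3 - a3*b2)*e23
e12 coeff: (-5)*(-1) - (-3)*5 = 5 - (-15) = 20
e13 coeff: (-5)*(-2) - 4*5 = 10 - 20 = -10
e23 coeff: (-3)*(-2) - 4*(-1) = 6 - (-4) = 10
|a wedge b|^2 = 20^2 + (-10)^2 + 10^2
= 400 + 100 + 100
= 600


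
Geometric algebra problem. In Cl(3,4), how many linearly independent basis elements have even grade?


Even subalgebra dimension = 2^(n-1)
n = 3 + 4 = 7
2^(7 - 1) = 2^6 = 64
Verification: sum of C(7,k) for even k = 1 + 21 + 35 + 7 = 64
Result = 64


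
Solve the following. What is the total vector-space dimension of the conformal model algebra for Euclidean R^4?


The conformal model of R^4 uses Cl(5,1): the 4 Euclidean generators plus two extra orthogonal generators e+ (e+^2 = +1) and e- (e-^2 = -1), from which the null vectors e0, einf are built.
Number of generators m = 4 + 2 = 6.
dim Cl(p,q) = 2^m = 2^6 = 64


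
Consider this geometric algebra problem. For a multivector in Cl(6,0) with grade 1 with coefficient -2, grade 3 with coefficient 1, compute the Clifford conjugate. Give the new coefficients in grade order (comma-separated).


Clifford conjugate sign for grade k: (-1)^(k(k+1)/2)
Grade 1: (-1)^(1*2/2) = (-1)^1 = -1, coeff -2 -> 2
Grade 3: (-1)^(3*4/2) = (-1)^6 = 1, coeff 1 -> 1
Conjugated coefficients: 2, 1


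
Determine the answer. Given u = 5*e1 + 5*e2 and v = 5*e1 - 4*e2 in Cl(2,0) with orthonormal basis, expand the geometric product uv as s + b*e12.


Expand: (5*e1 + 5*e2)(5*e1 - 4*e2)
= 5*5*e1e1 + 5*(-4)*e1e2 + 5*5*e2e1 + 5*(-4)*e2e2
Using e1^2 = e2^2 = 1, e2e1 = -e1e2:
Scalar part s = 5*5 + 5*(-4) = 25 + (-20) = 5
Bivector part b = 5*(-4) - 5*5 = -20 - 25 = -45
uv = 5 - 45*e12


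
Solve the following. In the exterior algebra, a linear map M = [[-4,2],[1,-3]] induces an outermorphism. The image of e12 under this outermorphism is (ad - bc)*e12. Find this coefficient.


The outermorphism of a linear map f sends e1^e2 to f(e1)^f(e2).
f(e1) = -4*e1 + 1*e2
f(e2) = 2*e1 - 3*e2
f(e1) ^ f(e2) = (-4*e1 + 1*e2) ^ (2*e1 - 3*e2)
= (-4)*(-3)*e12 + 1*2*e21
= (12 - 2)*e12
= 10*e12
Coefficient = 10


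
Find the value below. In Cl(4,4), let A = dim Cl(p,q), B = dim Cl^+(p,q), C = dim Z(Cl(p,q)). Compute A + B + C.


n = 4 + 4 = 8
Total dim = 2^8 = 256
Even subalgebra dim = 2^7 = 128
n is even, so center dim = 1
Sum = 256 + 128 + 1 = 385


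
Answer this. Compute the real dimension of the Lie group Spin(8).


Spin(n) double-covers SO(n); both have Lie algebra so(n) of dimension n(n-1)/2.
n = 8
n(n-1) = 8 * 7 = 56
dim Spin(8) = 56/2 = 28


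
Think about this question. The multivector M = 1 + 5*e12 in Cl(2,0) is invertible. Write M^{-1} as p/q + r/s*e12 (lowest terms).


M = 1 + 5*e12, where e12^2 = -1.
Since M commutes with its reverse ~M = a - b*e12, M * ~M = a^2 - b^2*e12^2 = a^2 + b^2.
So M^{-1} = ~M / (a^2 + b^2) = (a - b*e12)/(a^2 + b^2).
a^2 + b^2 = 1 + 25 = 26
Scalar part = 1/26 = 1/26
Bivector coeff = -5/26 = -5/26
M^{-1} = 1/26 - 5/26*e12


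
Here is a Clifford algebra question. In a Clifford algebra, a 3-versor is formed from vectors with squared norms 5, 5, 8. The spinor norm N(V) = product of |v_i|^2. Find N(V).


Spinor norm N(V) = |v1|^2 * |v2|^2 * ... * |v3|^2
= 5 * 5 * 8
Running product: 5, 25, 200
N(V) = 200


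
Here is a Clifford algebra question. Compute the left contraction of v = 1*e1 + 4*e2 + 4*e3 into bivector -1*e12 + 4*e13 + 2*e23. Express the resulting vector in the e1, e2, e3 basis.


Left contraction v _| B = <vB>_1 (grade-1 part of the geometric product vB).
Using e1_|e12 = e2, e2_|e12 = -e1, e1_|e13 = e3, e3_|e13 = -e1, e2_|e23 = e3, e3_|e23 = -e2:
e1 coeff: -v2*b12 - v3*b13 = -(4)*(-1) - (4)*(4) = -12
e2 coeff: v1*b12 - v3*b23 = (1)*(-1) - (4)*(2) = -9
e3 coeff: v1*b13 + v2*b23 = (1)*(4) + (4)*(2) = 12
v _| B = -12*e1 - 9*e2 + 12*e3


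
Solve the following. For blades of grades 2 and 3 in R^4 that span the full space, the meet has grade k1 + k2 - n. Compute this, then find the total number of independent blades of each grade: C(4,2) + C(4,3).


Meet grade = grade(A) + grade(B) - n
= 2 + 3 - 4 = 1
C(4,2) = 6
C(4,3) = 4
dim_A + dim_B = 6 + 4 = 10


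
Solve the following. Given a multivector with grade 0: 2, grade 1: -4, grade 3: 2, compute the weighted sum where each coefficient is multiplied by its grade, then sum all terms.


Grade-weighted sum = sum of grade_k * coefficient_k
0*2 = 0
1*(-4) = -4
3*2 = 6
Total = 0 + (-4) + 6 = 2


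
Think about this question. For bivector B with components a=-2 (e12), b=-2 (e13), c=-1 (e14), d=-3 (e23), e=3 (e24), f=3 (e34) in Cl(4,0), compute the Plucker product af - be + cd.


Plucker relation: af - be + cd
a*f = (-2)*3 = -6
b*e = (-2)*3 = -6
c*d = (-1)*(-3) = 3
af - be + cd = -6 - (-6) + 3
= 3


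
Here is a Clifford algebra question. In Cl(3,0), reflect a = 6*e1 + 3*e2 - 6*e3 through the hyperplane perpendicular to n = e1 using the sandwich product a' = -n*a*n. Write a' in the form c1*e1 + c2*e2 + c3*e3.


Reflection formula: a' = -n*a*n, with n = e1 (unit vector, n^2 = 1).
For reflection through hyperplane perp to e1:
The component along e1 flips sign, others stay.
a = (6, 3, -6)
a' = (-6, 3, -6)
a' = -6*e1 + 3*e2 - 6*e3


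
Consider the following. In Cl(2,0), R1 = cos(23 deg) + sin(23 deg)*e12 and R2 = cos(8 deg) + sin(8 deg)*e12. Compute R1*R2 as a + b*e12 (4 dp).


Same-plane rotors commute and their half-angles add:
R1*R2 = cos(a1 + a2) + sin(a1 + a2)*e12.
a1 + a2 = 23 + 8 = 31 deg
cos(31 deg) = 0.8572
sin(31 deg) = 0.5150
R1*R2 = 0.8572 + 0.5150*e12


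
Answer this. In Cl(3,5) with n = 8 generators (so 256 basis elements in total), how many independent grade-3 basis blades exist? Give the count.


Number of grade-k basis blades in Cl(p,q) with n = p + q is C(n, k).
n = 3 + 5 = 8
C(8, 3) = 8! / (3! * 5!)
= 40320 / (6 * 120)
= 56


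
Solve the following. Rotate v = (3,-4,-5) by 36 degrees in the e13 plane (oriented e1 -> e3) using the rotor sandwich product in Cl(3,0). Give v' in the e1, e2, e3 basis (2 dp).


Rotor R = cos(18deg) - sin(18deg)*e13
Rotation angle theta = 2 * 18 = 36 degrees in the e13 plane (e1 -> e3).
The component perpendicular to the plane (e2) is invariant: v'_2 = v2 = -4.00
cos(36deg) = 0.8090, sin(36deg) = 0.5878
v'_1 = v1*cos(theta) - v3*sin(theta) = 3*0.8090 - (-5)*0.5878 = 5.37
v'_3 = v1*sin(theta) + v3*cos(theta) = 3*0.5878 + (-5)*0.8090 = -2.28
v' = 5.37*e1 - 4.00*e2 - 2.28*e3


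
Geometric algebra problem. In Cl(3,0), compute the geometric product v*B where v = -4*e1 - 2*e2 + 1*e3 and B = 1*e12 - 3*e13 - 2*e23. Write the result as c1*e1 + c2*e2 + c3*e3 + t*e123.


vB has grade-1 (vector) and grade-3 (trivector) parts: vB = (v _| B) + (v ^ B).
Vector part <vB>_1:
  e1: -v2*b12 - v3*b13 = -(-2)*(1) - (1)*(-3) = 5
  e2: v1*b12 - v3*b23 = (-4)*(1) - (1)*(-2) = -2
  e3: v1*b13 + v2*b23 = (-4)*(-3) + (-2)*(-2) = 16
Trivector part <vB>_3:
  e123: v1*b23 - v2*b13 + v3*b12 = (-4)*(-2) - (-2)*(-3) + (1)*(1) = 3
vB = 5*e1 - 2*e2 + 16*e3 + 3*e123


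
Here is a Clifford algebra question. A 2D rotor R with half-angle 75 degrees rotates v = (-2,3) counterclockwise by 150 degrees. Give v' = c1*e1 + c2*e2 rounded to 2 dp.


Rotor R = cos(75deg) - sin(75deg)*e12
Rotation angle theta = 2 * 75 = 150 degrees
v' = R*v*~R rotates v by theta.
cos(150deg) = -0.8660, sin(150deg) = 0.5000
v'_1 = -2*cos(150deg) - 3*sin(150deg)
= -2*(-0.8660) - 3*0.5000
= 0.23
v'_2 = -2*sin(150deg) + 3*cos(150deg)
= -2*0.5000 + 3*(-0.8660)
= -3.60
v' = 0.23*e1 - 3.60*e2


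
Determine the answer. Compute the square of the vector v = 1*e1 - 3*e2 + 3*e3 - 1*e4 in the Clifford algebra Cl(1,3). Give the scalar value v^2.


v^2 = sum of c_i^2 * e_i^2
Positive signature terms (e_i^2 = +1): 1^2 = 1
Negative signature terms (e_j^2 = -1): (-3)^2 + 3^2 + (-1)^2 = 19
v^2 = 1 - 19 = -18


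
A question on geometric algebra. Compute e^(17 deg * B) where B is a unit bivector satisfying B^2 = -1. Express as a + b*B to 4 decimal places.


For a unit bivector B with B^2 = -1, the exponential series gives
e^(theta*B) = cos(theta) + sin(theta)*B (the GA analogue of Euler's formula).
theta = 17 degrees = 0.296706 rad
cos(17 deg) = 0.9563
sin(17 deg) = 0.2924
exp(theta*B) = 0.9563 + 0.2924*B


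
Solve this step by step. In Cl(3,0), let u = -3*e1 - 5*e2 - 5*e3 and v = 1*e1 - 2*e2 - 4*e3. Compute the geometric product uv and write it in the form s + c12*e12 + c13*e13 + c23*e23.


In Cl(3,0): e_i^2 = 1, e_ie_j = -e_je_i for i != j.
Scalar part = u . v = (-3)*1 + (-5)*(-2) + (-5)*(-4)
= -3 + 10 + 20 = 27
e12 coeff = (-3)*(-2) - (-5)*1 = 6 - (-5) = 11
e13 coeff = (-3)*(-4) - (-5)*1 = 12 - (-5) = 17
e23 coeff = (-5)*(-4) - (-5)*(-2) = 20 - 10 = 10
uv = 27 + 11*e12 + 17*e13 + 10*e23


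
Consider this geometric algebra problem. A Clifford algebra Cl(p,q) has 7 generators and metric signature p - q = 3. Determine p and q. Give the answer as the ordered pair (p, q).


We need p + q = 7 and p - q = 3.
Adding: 2p = 7 + 3 = 10, so p = 5.
Then q = 7 - 5 = 2.
(p, q) = (5, 2)


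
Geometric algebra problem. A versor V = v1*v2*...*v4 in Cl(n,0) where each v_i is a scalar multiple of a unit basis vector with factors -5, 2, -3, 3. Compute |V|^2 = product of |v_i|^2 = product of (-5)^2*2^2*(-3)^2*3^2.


Each vector v_i has |v_i|^2 = s_i^2
Squared scales: (-5)^2 = 25, 2^2 = 4, (-3)^2 = 9, 3^2 = 9
|V|^2 = 25 * 4 * 9 * 9
= 8100


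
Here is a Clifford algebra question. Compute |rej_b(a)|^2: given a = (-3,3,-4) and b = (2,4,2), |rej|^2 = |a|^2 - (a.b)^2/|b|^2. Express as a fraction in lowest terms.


|a|^2 = (-3)^2 + 3^2 + (-4)^2 = 34
|b|^2 = 2^2 + 4^2 + 2^2 = 24
a . b = (-3)*2 + 3*4 + (-4)*2 = -2
(a.b)^2 = (-2)^2 = 4
|rej|^2 = 34 - 4/24
= (816 - 4)/24
= 812/24
In lowest terms: 203/6


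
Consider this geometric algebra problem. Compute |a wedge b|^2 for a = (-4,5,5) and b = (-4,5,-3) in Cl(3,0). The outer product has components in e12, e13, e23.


a wedge b = (a1*b2 - a2*b1)*e12 + (a1*b3 - a3*b1)*e13 + (a2*b3 - a3*b2)*e23
e12 coeff: (-4)*5 - 5*(-4) = -20 - (-20) = 0
e13 coeff: (-4)*(-3) - 5*(-4) = 12 - (-20) = 32
e23 coeff: 5*(-3) - 5*5 = -15 - 25 = -40
|a wedge b|^2 = 0^2 + 32^2 + (-40)^2
= 0 + 1024 + 1600
= 2624


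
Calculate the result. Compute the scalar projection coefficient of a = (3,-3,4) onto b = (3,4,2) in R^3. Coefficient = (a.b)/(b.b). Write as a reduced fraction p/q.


Projection coefficient = (a . b) / (b . b)
a . b = 3*3 + (-3)*4 + 4*2
= 9 + (-12) + 8 = 5
b . b = 3^2 + 4^2 + 2^2
= 9 + 16 + 4 = 29
Coefficient = 5/29
In lowest terms: 5/29


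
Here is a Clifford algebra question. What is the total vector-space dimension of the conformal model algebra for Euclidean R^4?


The conformal model of R^4 uses Cl(5,1): the 4 Euclidean generators plus two extra orthogonal generators e+ (e+^2 = +1) and e- (e-^2 = -1), from which the null vectors e0, einf are built.
Number of generators m = 4 + 2 = 6.
dim Cl(p,q) = 2^m = 2^6 = 64


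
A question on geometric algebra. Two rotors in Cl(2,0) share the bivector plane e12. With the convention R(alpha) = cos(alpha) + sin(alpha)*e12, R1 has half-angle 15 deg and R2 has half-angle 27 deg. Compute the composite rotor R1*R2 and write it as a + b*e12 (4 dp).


Same-plane rotors commute and their half-angles add:
R1*R2 = cos(a1 + a2) + sin(a1 + a2)*e12.
a1 + a2 = 15 + 27 = 42 deg
cos(42 deg) = 0.7431
sin(42 deg) = 0.6691
R1*R2 = 0.7431 + 0.6691*e12


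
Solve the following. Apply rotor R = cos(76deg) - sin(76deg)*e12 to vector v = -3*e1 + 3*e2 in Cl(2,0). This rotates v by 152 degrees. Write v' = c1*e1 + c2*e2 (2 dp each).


Rotor R = cos(76deg) - sin(76deg)*e12
Rotation angle theta = 2 * 76 = 152 degrees
v' = R*v*~R rotates v by theta.
cos(152deg) = -0.8829, sin(152deg) = 0.4695
v'_1 = -3*cos(152deg) - 3*sin(152deg)
= -3*(-0.8829) - 3*0.4695
= 1.24
v'_2 = -3*sin(152deg) + 3*cos(152deg)
= -3*0.4695 + 3*(-0.8829)
= -4.06
v' = 1.24*e1 - 4.06*e2


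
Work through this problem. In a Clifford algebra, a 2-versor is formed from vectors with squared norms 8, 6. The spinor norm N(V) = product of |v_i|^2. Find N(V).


Spinor norm N(V) = |v1|^2 * |v2|^2 * ... * |v2|^2
= 8 * 6
Running product: 8, 48
N(V) = 48


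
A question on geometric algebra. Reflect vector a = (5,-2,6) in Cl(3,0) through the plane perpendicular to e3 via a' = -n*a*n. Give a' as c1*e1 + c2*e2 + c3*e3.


Reflection formula: a' = -n*a*n, with n = e3 (unit vector, n^2 = 1).
For reflection through hyperplane perp to e3:
The component along e3 flips sign, others stay.
a = (5, -2, 6)
a' = (5, -2, -6)
a' = 5*e1 - 2*e2 - 6*e3


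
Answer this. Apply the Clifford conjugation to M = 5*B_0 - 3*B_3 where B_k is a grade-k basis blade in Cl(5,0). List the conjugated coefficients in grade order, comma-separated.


Clifford conjugate sign for grade k: (-1)^(k(k+1)/2)
Grade 0: (-1)^(0*1/2) = (-1)^0 = 1, coeff 5 -> 5
Grade 3: (-1)^(3*4/2) = (-1)^6 = 1, coeff -3 -> -3
Conjugated coefficients: 5, -3


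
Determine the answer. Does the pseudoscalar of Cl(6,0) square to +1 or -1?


The pseudoscalar I = e1...e_n (product of all n generators) of Cl(p,q) satisfies I^2 = (-1)^(q + n(n-1)/2).
p = 6, q = 0, n = p + q = 6
n(n-1)/2 = 6 * 5 / 2 = 15
Exponent = q + n(n-1)/2 = 0 + 15 = 15
I^2 = (-1)^15 = -1


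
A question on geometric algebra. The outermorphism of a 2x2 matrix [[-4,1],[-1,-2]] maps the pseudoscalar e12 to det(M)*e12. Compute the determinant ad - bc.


The outermorphism of a linear map f sends e1^e2 to f(e1)^f(e2).
f(e1) = -4*e1 - 1*e2
f(e2) = 1*e1 - 2*e2
f(e1) ^ f(e2) = (-4*e1 - 1*e2) ^ (1*e1 - 2*e2)
= (-4)*(-2)*e12 + (-1)*1*e21
= (8 - (-1))*e12
= 9*e12
Coefficient = 9


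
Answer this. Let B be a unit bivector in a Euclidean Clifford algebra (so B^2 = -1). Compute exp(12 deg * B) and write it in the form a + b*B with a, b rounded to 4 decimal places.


For a unit bivector B with B^2 = -1, the exponential series gives
e^(theta*B) = cos(theta) + sin(theta)*B (the GA analogue of Euler's formula).
theta = 12 degrees = 0.20944 rad
cos(12 deg) = 0.9781
sin(12 deg) = 0.2079
exp(theta*B) = 0.9781 + 0.2079*B


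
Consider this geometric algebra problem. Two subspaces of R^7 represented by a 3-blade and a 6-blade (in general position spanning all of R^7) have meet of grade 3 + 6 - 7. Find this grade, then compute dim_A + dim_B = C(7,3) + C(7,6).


Meet grade = grade(A) + grade(B) - n
= 3 + 6 - 7 = 2
C(7,3) = 35
C(7,6) = 7
dim_A + dim_B = 35 + 7 = 42


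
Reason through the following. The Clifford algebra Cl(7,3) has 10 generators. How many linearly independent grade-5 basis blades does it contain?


Number of grade-k basis blades in Cl(p,q) with n = p + q is C(n, k).
n = 7 + 3 = 10
C(10, 5) = 10! / (5! * 5!)
= 3628800 / (120 * 120)
= 252


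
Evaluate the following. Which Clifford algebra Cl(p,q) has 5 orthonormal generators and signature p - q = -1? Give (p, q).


We need p + q = 5 and p - q = -1.
Adding: 2p = 5 + (-1) = 4, so p = 2.
Then q = 5 - 2 = 3.
(p, q) = (2, 3)


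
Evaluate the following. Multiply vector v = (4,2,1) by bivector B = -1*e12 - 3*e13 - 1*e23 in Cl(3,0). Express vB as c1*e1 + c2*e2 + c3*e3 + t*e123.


vB has grade-1 (vector) and grade-3 (trivector) parts: vB = (v _| B) + (v ^ B).
Vector part <vB>_1:
  e1: -v2*b12 - v3*b13 = -(2)*(-1) - (1)*(-3) = 5
  e2: v1*b12 - v3*b23 = (4)*(-1) - (1)*(-1) = -3
  e3: v1*b13 + v2*b23 = (4)*(-3) + (2)*(-1) = -14
Trivector part <vB>_3:
  e123: v1*b23 - v2*b13 + v3*b12 = (4)*(-1) - (2)*(-3) + (1)*(-1) = 1
vB = 5*e1 - 3*e2 - 14*e3 + 1*e123


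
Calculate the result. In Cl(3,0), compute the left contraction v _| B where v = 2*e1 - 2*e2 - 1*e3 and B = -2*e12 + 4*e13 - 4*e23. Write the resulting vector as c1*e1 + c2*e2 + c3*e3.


Left contraction v _| B = <vB>_1 (grade-1 part of the geometric product vB).
Using e1_|e12 = e2, e2_|e12 = -e1, e1_|e13 = e3, e3_|e13 = -e1, e2_|e23 = e3, e3_|e23 = -e2:
e1 coeff: -v2*b12 - v3*b13 = -(-2)*(-2) - (-1)*(4) = 0
e2 coeff: v1*b12 - v3*b23 = (2)*(-2) - (-1)*(-4) = -8
e3 coeff: v1*b13 + v2*b23 = (2)*(4) + (-2)*(-4) = 16
v _| B = 0*e1 - 8*e2 + 16*e3


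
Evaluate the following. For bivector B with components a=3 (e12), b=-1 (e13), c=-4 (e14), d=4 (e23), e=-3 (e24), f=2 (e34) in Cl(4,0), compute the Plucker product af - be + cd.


Plucker relation: af - be + cd
a*f = 3*2 = 6
b*e = (-1)*(-3) = 3
c*d = (-4)*4 = -16
af - be + cd = 6 - 3 + (-16)
= -13


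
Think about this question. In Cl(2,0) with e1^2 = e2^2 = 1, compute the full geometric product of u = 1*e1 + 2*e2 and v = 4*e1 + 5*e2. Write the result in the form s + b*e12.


Expand: (1*e1 + 2*e2)(4*e1 + 5*e2)
= 1*4*e1e1 + 1*5*e1e2 + 2*4*e2e1 + 2*5*e2e2
Using e1^2 = e2^2 = 1, e2e1 = -e1e2:
Scalar part s = 1*4 + 2*5 = 4 + 10 = 14
Bivector part b = 1*5 - 2*4 = 5 - 8 = -3
uv = 14 - 3*e12


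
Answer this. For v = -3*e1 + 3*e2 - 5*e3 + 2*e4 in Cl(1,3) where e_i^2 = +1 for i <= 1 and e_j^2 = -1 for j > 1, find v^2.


v^2 = sum of c_i^2 * e_i^2
Positive signature terms (e_i^2 = +1): (-3)^2 = 9
Negative signature terms (e_j^2 = -1): 3^2 + (-5)^2 + 2^2 = 38
v^2 = 9 - 38 = -29


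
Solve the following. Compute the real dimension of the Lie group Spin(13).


Spin(n) double-covers SO(n); both have Lie algebra so(n) of dimension n(n-1)/2.
n = 13
n(n-1) = 13 * 12 = 156
dim Spin(13) = 156/2 = 78


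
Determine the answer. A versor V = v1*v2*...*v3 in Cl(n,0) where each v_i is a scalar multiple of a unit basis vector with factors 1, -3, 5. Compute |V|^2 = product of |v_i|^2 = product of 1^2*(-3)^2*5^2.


Each vector v_i has |v_i|^2 = s_i^2
Squared scales: 1^2 = 1, (-3)^2 = 9, 5^2 = 25
|V|^2 = 1 * 9 * 25
= 225


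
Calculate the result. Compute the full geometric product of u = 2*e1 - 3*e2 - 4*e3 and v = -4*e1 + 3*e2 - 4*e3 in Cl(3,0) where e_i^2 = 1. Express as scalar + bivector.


In Cl(3,0): e_i^2 = 1, e_ie_j = -e_je_i for i != j.
Scalar part = u . v = 2*(-4) + (-3)*3 + (-4)*(-4)
= -8 + (-9) + 16 = -1
e12 coeff = 2*3 - (-3)*(-4) = 6 - 12 = -6
e13 coeff = 2*(-4) - (-4)*(-4) = -8 - 16 = -24
e23 coeff = (-3)*(-4) - (-4)*3 = 12 - (-12) = 24
uv = -1 - 6*e12 - 24*e13 + 24*e23


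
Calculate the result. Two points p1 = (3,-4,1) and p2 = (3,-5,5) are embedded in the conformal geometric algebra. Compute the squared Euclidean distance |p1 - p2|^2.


p1 - p2 = (0, 1, -4)
|p1 - p2|^2 = 0^2 + 1^2 + (-4)^2
= 0 + 1 + 16
= 17


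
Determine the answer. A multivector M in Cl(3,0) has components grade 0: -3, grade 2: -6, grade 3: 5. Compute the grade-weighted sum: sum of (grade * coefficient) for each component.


Grade-weighted sum = sum of grade_k * coefficient_k
0*(-3) = 0
2*(-6) = -12
3*5 = 15
Total = 0 + (-12) + 15 = 3


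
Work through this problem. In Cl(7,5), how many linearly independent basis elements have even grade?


Even subalgebra dimension = 2^(n-1)
n = 7 + 5 = 12
2^(12 - 1) = 2^11 = 2048
Verification: sum of C(12,k) for even k = 1 + 66 + 495 + 924 + 495 + 66 + 1 = 2048
Result = 2048


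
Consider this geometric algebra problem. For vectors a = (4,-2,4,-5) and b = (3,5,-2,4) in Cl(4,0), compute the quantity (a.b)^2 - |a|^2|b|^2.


a . b = 4*3 + (-2)*5 + 4*(-2) + (-5)*4
= 12 + (-10) + (-8) + (-20) = -26
|a|^2 = 4^2 + (-2)^2 + 4^2 + (-5)^2 = 61
|b|^2 = 3^2 + 5^2 + (-2)^2 + 4^2 = 54
(a.b)^2 = (-26)^2 = 676
|a|^2 * |b|^2 = 61 * 54 = 3294
Result = 676 - 3294 = -2618


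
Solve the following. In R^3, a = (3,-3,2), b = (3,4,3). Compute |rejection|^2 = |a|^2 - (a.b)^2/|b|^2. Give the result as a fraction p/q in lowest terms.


|a|^2 = 3^2 + (-3)^2 + 2^2 = 22
|b|^2 = 3^2 + 4^2 + 3^2 = 34
a . b = 3*3 + (-3)*4 + 2*3 = 3
(a.b)^2 = 3^2 = 9
|rej|^2 = 22 - 9/34
= (748 - 9)/34
= 739/34
In lowest terms: 739/34


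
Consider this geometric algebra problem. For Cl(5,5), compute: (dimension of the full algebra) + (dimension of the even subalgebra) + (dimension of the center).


n = 5 + 5 = 10
Total dim = 2^10 = 1024
Even subalgebra dim = 2^9 = 512
n is even, so center dim = 1
Sum = 1024 + 512 + 1 = 1537


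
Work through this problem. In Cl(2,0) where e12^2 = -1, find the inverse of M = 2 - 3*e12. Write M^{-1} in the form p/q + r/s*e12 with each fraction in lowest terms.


M = 2 - 3*e12, where e12^2 = -1.
Since M commutes with its reverse ~M = a - b*e12, M * ~M = a^2 - b^2*e12^2 = a^2 + b^2.
So M^{-1} = ~M / (a^2 + b^2) = (a - b*e12)/(a^2 + b^2).
a^2 + b^2 = 4 + 9 = 13
Scalar part = 2/13 = 2/13
Bivector coeff = 3/13 = 3/13
M^{-1} = 2/13 + 3/13*e12


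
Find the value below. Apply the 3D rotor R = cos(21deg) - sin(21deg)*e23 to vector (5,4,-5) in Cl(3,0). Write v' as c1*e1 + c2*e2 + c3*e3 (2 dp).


Rotor R = cos(21deg) - sin(21deg)*e23
Rotation angle theta = 2 * 21 = 42 degrees in the e23 plane (e2 -> e3).
The component perpendicular to the plane (e1) is invariant: v'_1 = v1 = 5.00
cos(42deg) = 0.7431, sin(42deg) = 0.6691
v'_2 = v2*cos(theta) - v3*sin(theta) = 4*0.7431 - (-5)*0.6691 = 6.32
v'_3 = v2*sin(theta) + v3*cos(theta) = 4*0.6691 + (-5)*0.7431 = -1.04
v' = 5.00*e1 + 6.32*e2 - 1.04*e3


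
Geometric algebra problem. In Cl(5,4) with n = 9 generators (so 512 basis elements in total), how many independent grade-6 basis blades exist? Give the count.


Number of grade-k basis blades in Cl(p,q) with n = p + q is C(n, k).
n = 5 + 4 = 9
C(9, 6) = 9! / (6! * 3!)
= 362880 / (720 * 6)
= 84


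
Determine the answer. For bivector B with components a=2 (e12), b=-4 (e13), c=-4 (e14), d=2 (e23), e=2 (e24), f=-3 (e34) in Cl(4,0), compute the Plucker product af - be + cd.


Plucker relation: af - be + cd
a*f = 2*(-3) = -6
b*e = (-4)*2 = -8
c*d = (-4)*2 = -8
af - be + cd = -6 - (-8) + (-8)
= -6


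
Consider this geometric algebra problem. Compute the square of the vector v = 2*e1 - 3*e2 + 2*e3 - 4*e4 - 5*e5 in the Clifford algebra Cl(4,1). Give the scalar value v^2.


v^2 = sum of c_i^2 * e_i^2
Positive signature terms (e_i^2 = +1): 2^2 + (-3)^2 + 2^2 + (-4)^2 = 33
Negative signature terms (e_j^2 = -1): (-5)^2 = 25
v^2 = 33 - 25 = 8


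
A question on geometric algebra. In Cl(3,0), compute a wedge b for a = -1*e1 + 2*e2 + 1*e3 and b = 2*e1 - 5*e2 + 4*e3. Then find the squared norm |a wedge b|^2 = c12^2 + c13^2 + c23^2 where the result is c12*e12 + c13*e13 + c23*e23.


a wedge b = (a1*b2 - a2*b1)*e12 + (a1*b3 - a3*b1)*e13 + (a2*b3 - a3*b2)*e23
e12 coeff: (-1)*(-5) - 2*2 = 5 - 4 = 1
e13 coeff: (-1)*4 - 1*2 = -4 - 2 = -6
e23 coeff: 2*4 - 1*(-5) = 8 - (-5) = 13
|a wedge b|^2 = 1^2 + (-6)^2 + 13^2
= 1 + 36 + 169
= 206


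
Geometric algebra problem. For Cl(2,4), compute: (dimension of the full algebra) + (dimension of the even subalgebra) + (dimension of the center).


n = 2 + 4 = 6
Total dim = 2^6 = 64
Even subalgebra dim = 2^5 = 32
n is even, so center dim = 1
Sum = 64 + 32 + 1 = 97


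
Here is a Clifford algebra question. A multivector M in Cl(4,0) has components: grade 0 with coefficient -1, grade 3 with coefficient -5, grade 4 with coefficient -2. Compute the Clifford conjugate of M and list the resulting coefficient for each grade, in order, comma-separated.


Clifford conjugate sign for grade k: (-1)^(k(k+1)/2)
Grade 0: (-1)^(0*1/2) = (-1)^0 = 1, coeff -1 -> -1
Grade 3: (-1)^(3*4/2) = (-1)^6 = 1, coeff -5 -> -5
Grade 4: (-1)^(4*5/2) = (-1)^10 = 1, coeff -2 -> -2
Conjugated coefficients: -1, -5, -2


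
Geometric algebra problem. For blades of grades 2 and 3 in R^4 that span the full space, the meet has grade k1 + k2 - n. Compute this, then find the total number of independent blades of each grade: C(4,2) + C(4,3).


Meet grade = grade(A) + grade(B) - n
= 2 + 3 - 4 = 1
C(4,2) = 6
C(4,3) = 4
dim_A + dim_B = 6 + 4 = 10


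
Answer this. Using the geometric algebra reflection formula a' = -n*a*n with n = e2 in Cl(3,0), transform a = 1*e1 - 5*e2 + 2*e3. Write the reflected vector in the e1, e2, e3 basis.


Reflection formula: a' = -n*a*n, with n = e2 (unit vector, n^2 = 1).
For reflection through hyperplane perp to e2:
The component along e2 flips sign, others stay.
a = (1, -5, 2)
a' = (1, 5, 2)
a' = 1*e1 + 5*e2 + 2*e3


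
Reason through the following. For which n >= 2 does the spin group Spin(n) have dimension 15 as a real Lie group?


dim Spin(n) = dim so(n) = n(n-1)/2.
Solve n(n-1)/2 = 15, i.e. n^2 - n - 30 = 0.
Discriminant = 1 + 8*15 = 121
n = (1 + sqrt(121))/2 = (1 + 11)/2 = 6


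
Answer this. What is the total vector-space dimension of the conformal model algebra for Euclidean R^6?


The conformal model of R^6 uses Cl(7,1): the 6 Euclidean generators plus two extra orthogonal generators e+ (e+^2 = +1) and e- (e-^2 = -1), from which the null vectors e0, einf are built.
Number of generators m = 6 + 2 = 8.
dim Cl(p,q) = 2^m = 2^8 = 256


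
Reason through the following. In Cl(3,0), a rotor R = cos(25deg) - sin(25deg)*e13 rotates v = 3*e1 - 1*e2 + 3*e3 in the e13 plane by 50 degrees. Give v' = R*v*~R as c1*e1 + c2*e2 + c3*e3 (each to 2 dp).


Rotor R = cos(25deg) - sin(25deg)*e13
Rotation angle theta = 2 * 25 = 50 degrees in the e13 plane (e1 -> e3).
The component perpendicular to the plane (e2) is invariant: v'_2 = v2 = -1.00
cos(50deg) = 0.6428, sin(50deg) = 0.7660
v'_1 = v1*cos(theta) - v3*sin(theta) = 3*0.6428 - 3*0.7660 = -0.37
v'_3 = v1*sin(theta) + v3*cos(theta) = 3*0.7660 + 3*0.6428 = 4.23
v' = -0.37*e1 - 1.00*e2 + 4.23*e3


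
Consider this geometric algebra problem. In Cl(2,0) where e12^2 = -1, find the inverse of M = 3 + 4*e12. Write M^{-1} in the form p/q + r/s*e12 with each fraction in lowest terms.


M = 3 + 4*e12, where e12^2 = -1.
Since M commutes with its reverse ~M = a - b*e12, M * ~M = a^2 - b^2*e12^2 = a^2 + b^2.
So M^{-1} = ~M / (a^2 + b^2) = (a - b*e12)/(a^2 + b^2).
a^2 + b^2 = 9 + 16 = 25
Scalar part = 3/25 = 3/25
Bivector coeff = -4/25 = -4/25
M^{-1} = 3/25 - 4/25*e12


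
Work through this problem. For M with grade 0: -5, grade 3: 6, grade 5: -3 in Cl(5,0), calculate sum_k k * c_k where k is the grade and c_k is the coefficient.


Grade-weighted sum = sum of grade_k * coefficient_k
0*(-5) = 0
3*6 = 18
5*(-3) = -15
Total = 0 + 18 + (-15) = 3


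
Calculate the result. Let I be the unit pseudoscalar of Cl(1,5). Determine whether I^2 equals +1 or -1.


The pseudoscalar I = e1...e_n (product of all n generators) of Cl(p,q) satisfies I^2 = (-1)^(q + n(n-1)/2).
p = 1, q = 5, n = p + q = 6
n(n-1)/2 = 6 * 5 / 2 = 15
Exponent = q + n(n-1)/2 = 5 + 15 = 20
I^2 = (-1)^20 = +1


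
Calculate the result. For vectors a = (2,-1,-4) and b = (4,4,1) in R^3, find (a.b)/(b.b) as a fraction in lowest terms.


Projection coefficient = (a . b) / (b . b)
a . b = 2*4 + (-1)*4 + (-4)*1
= 8 + (-4) + (-4) = 0
b . b = 4^2 + 4^2 + 1^2
= 16 + 16 + 1 = 33
Coefficient = 0/33
In lowest terms: 0/1


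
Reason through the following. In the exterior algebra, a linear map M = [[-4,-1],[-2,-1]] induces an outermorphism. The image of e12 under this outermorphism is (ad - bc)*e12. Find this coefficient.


The outermorphism of a linear map f sends e1^e2 to f(e1)^f(e2).
f(e1) = -4*e1 - 2*e2
f(e2) = -1*e1 - 1*e2
f(e1) ^ f(e2) = (-4*e1 - 2*e2) ^ (-1*e1 - 1*e2)
= (-4)*(-1)*e12 + (-2)*(-1)*e21
= (4 - 2)*e12
= 2*e12
Coefficient = 2


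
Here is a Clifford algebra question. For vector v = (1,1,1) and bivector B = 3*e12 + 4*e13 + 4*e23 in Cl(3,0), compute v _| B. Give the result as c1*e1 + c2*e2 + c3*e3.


Left contraction v _| B = <vB>_1 (grade-1 part of the geometric product vB).
Using e1_|e12 = e2, e2_|e12 = -e1, e1_|e13 = e3, e3_|e13 = -e1, e2_|e23 = e3, e3_|e23 = -e2:
e1 coeff: -v2*b12 - v3*b13 = -(1)*(3) - (1)*(4) = -7
e2 coeff: v1*b12 - v3*b23 = (1)*(3) - (1)*(4) = -1
e3 coeff: v1*b13 + v2*b23 = (1)*(4) + (1)*(4) = 8
v _| B = -7*e1 - 1*e2 + 8*e3


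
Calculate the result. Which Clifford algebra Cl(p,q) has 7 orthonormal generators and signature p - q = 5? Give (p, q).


We need p + q = 7 and p - q = 5.
Adding: 2p = 7 + 5 = 12, so p = 6.
Then q = 7 - 6 = 1.
(p, q) = (6, 1)


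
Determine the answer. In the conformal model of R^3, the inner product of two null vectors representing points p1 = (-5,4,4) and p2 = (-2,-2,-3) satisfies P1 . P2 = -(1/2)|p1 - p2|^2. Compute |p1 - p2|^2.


p1 - p2 = (-3, 6, 7)
|p1 - p2|^2 = (-3)^2 + 6^2 + 7^2
= 9 + 36 + 49
= 94


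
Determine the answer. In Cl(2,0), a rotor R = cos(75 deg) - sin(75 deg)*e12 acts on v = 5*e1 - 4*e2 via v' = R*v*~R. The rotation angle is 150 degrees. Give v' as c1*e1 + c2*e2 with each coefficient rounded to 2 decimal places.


Rotor R = cos(75deg) - sin(75deg)*e12
Rotation angle theta = 2 * 75 = 150 degrees
v' = R*v*~R rotates v by theta.
cos(150deg) = -0.8660, sin(150deg) = 0.5000
v'_1 = 5*cos(150deg) - (-4)*sin(150deg)
= 5*(-0.8660) - (-4)*0.5000
= -2.33
v'_2 = 5*sin(150deg) + (-4)*cos(150deg)
= 5*0.5000 + (-4)*(-0.8660)
= 5.96
v' = -2.33*e1 + 5.96*e2


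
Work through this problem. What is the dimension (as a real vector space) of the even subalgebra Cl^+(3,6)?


Even subalgebra dimension = 2^(n-1)
n = 3 + 6 = 9
2^(9 - 1) = 2^8 = 256
Verification: sum of C(9,k) for even k = 1 + 36 + 126 + 84 + 9 = 256
Result = 256


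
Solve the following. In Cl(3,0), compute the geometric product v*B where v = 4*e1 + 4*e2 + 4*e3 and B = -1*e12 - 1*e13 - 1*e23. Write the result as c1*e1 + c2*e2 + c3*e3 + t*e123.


vB has grade-1 (vector) and grade-3 (trivector) parts: vB = (v _| B) + (v ^ B).
Vector part <vB>_1:
  e1: -v2*b12 - v3*b13 = -(4)*(-1) - (4)*(-1) = 8
  e2: v1*b12 - v3*b23 = (4)*(-1) - (4)*(-1) = 0
  e3: v1*b13 + v2*b23 = (4)*(-1) + (4)*(-1) = -8
Trivector part <vB>_3:
  e123: v1*b23 - v2*b13 + v3*b12 = (4)*(-1) - (4)*(-1) + (4)*(-1) = -4
vB = 8*e1 + 0*e2 - 8*e3 - 4*e123


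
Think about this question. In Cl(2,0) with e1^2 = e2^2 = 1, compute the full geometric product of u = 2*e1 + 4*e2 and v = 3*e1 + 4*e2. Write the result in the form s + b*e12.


Expand: (2*e1 + 4*e2)(3*e1 + 4*e2)
= 2*3*e1e1 + 2*4*e1e2 + 4*3*e2e1 + 4*4*e2e2
Using e1^2 = e2^2 = 1, e2e1 = -e1e2:
Scalar part s = 2*3 + 4*4 = 6 + 16 = 22
Bivector part b = 2*4 - 4*3 = 8 - 12 = -4
uv = 22 - 4*e12


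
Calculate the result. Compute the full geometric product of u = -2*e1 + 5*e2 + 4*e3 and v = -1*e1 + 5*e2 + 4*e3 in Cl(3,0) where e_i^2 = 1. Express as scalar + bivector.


In Cl(3,0): e_i^2 = 1, e_ie_j = -e_je_i for i != j.
Scalar part = u . v = (-2)*(-1) + 5*5 + 4*4
= 2 + 25 + 16 = 43
e12 coeff = (-2)*5 - 5*(-1) = -10 - (-5) = -5
e13 coeff = (-2)*4 - 4*(-1) = -8 - (-4) = -4
e23 coeff = 5*4 - 4*5 = 20 - 20 = 0
uv = 43 - 5*e12 - 4*e13 + 0*e23


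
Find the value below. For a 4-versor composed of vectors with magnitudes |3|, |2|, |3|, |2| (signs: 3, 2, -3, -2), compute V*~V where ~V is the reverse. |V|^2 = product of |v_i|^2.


Each vector v_i has |v_i|^2 = s_i^2
Squared scales: 3^2 = 9, 2^2 = 4, (-3)^2 = 9, (-2)^2 = 4
|V|^2 = 9 * 4 * 9 * 4
= 1296


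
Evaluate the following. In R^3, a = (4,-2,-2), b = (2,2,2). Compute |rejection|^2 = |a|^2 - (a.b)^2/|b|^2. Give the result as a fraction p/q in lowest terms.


|a|^2 = 4^2 + (-2)^2 + (-2)^2 = 24
|b|^2 = 2^2 + 2^2 + 2^2 = 12
a . b = 4*2 + (-2)*2 + (-2)*2 = 0
(a.b)^2 = 0^2 = 0
|rej|^2 = 24 - 0/12
= (288 - 0)/12
= 288/12
In lowest terms: 24/1


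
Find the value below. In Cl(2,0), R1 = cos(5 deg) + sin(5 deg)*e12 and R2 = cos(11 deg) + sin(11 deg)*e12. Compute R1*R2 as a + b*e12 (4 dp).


Same-plane rotors commute and their half-angles add:
R1*R2 = cos(a1 + a2) + sin(a1 + a2)*e12.
a1 + a2 = 5 + 11 = 16 deg
cos(16 deg) = 0.9613
sin(16 deg) = 0.2756
R1*R2 = 0.9613 + 0.2756*e12


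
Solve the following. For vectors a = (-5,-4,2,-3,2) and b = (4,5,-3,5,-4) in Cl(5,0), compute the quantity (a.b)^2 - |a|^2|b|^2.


a . b = (-5)*4 + (-4)*5 + 2*(-3) + (-3)*5 + 2*(-4)
= -20 + (-20) + (-6) + (-15) + (-8) = -69
|a|^2 = (-5)^2 + (-4)^2 + 2^2 + (-3)^2 + 2^2 = 58
|b|^2 = 4^2 + 5^2 + (-3)^2 + 5^2 + (-4)^2 = 91
(a.b)^2 = (-69)^2 = 4761
|a|^2 * |b|^2 = 58 * 91 = 5278
Result = 4761 - 5278 = -517


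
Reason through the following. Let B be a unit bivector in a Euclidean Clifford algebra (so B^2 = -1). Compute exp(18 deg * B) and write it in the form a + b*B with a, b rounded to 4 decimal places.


For a unit bivector B with B^2 = -1, the exponential series gives
e^(theta*B) = cos(theta) + sin(theta)*B (the GA analogue of Euler's formula).
theta = 18 degrees = 0.314159 rad
cos(18 deg) = 0.9511
sin(18 deg) = 0.3090
exp(theta*B) = 0.9511 + 0.3090*B


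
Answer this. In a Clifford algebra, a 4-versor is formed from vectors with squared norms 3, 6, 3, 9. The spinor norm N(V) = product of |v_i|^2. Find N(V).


Spinor norm N(V) = |v1|^2 * |v2|^2 * ... * |v4|^2
= 3 * 6 * 3 * 9
Running product: 3, 18, 54, 486
N(V) = 486


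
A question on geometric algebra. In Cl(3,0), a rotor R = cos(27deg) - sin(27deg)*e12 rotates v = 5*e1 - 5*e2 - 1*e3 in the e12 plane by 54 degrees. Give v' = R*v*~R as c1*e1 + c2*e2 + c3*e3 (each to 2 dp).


Rotor R = cos(27deg) - sin(27deg)*e12
Rotation angle theta = 2 * 27 = 54 degrees in the e12 plane (e1 -> e2).
The component perpendicular to the plane (e3) is invariant: v'_3 = v3 = -1.00
cos(54deg) = 0.5878, sin(54deg) = 0.8090
v'_1 = v1*cos(theta) - v2*sin(theta) = 5*0.5878 - (-5)*0.8090 = 6.98
v'_2 = v1*sin(theta) + v2*cos(theta) = 5*0.8090 + (-5)*0.5878 = 1.11
v' = 6.98*e1 + 1.11*e2 - 1.00*e3


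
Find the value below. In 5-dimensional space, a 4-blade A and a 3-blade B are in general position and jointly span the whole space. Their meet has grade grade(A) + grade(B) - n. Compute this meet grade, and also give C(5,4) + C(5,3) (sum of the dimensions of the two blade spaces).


Meet grade = grade(A) + grade(B) - n
= 4 + 3 - 5 = 2
C(5,4) = 5
C(5,3) = 10
dim_A + dim_B = 5 + 10 = 15


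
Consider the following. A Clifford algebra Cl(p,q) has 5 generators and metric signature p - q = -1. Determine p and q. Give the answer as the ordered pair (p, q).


We need p + q = 5 and p - q = -1.
Adding: 2p = 5 + (-1) = 4, so p = 2.
Then q = 5 - 2 = 3.
(p, q) = (2, 3)


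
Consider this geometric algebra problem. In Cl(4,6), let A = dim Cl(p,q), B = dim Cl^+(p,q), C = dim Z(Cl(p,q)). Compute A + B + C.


n = 4 + 6 = 10
Total dim = 2^10 = 1024
Even subalgebra dim = 2^9 = 512
n is even, so center dim = 1
Sum = 1024 + 512 + 1 = 1537


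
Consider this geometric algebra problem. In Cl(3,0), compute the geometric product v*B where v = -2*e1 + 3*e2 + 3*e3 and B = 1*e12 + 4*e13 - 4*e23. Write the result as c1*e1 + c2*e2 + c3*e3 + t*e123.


vB has grade-1 (vector) and grade-3 (trivector) parts: vB = (v _| B) + (v ^ B).
Vector part <vB>_1:
  e1: -v2*b12 - v3*b13 = -(3)*(1) - (3)*(4) = -15
  e2: v1*b12 - v3*b23 = (-2)*(1) - (3)*(-4) = 10
  e3: v1*b13 + v2*b23 = (-2)*(4) + (3)*(-4) = -20
Trivector part <vB>_3:
  e123: v1*b23 - v2*b13 + v3*b12 = (-2)*(-4) - (3)*(4) + (3)*(1) = -1
vB = -15*e1 + 10*e2 - 20*e3 - 1*e123
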